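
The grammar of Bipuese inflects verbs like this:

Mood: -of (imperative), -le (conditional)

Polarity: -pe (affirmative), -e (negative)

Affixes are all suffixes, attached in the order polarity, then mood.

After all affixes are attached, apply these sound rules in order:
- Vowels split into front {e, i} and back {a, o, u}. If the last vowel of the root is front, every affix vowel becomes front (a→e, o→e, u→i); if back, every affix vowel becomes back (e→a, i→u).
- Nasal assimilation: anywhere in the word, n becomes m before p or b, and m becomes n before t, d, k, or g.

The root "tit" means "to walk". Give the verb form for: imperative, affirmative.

Attach polarity affirmative -pe → titpe.
Attach mood imperative -of → titpeof.
Apply vowel harmony: titpeof → titpeef.
Nasal assimilation: no change.

titpeef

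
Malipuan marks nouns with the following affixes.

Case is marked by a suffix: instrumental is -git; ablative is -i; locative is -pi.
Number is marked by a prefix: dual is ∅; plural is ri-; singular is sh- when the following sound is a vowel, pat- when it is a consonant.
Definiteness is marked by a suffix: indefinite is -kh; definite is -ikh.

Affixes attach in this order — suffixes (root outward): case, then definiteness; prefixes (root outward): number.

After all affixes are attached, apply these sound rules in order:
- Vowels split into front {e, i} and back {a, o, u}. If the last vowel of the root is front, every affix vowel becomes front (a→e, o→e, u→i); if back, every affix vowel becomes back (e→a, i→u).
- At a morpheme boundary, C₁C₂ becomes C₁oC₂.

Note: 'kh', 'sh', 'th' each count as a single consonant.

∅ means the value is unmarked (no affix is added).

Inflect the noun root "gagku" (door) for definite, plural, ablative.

Attach case ablative -i → gagkui.
Attach definiteness definite -ikh → gagkuiikh.
Attach number plural ri- → rigagkuiikh.
Apply vowel harmony: rigagkuiikh → rugagkuuukh.
Epenthesis: no change.

rugagkuuukh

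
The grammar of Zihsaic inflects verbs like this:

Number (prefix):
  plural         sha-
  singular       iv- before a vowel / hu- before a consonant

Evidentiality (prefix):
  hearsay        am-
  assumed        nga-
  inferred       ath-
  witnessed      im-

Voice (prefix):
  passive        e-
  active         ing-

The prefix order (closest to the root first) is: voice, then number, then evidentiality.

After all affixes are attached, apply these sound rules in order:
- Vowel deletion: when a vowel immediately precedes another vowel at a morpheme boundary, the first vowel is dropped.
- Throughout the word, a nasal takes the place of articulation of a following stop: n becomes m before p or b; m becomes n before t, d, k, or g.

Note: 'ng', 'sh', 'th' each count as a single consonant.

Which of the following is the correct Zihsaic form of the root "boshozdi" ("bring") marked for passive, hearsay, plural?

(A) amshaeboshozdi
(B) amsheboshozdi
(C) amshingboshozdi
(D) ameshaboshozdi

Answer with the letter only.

Attach voice passive e- → eboshozdi.
Attach number plural sha- → shaeboshozdi.
Attach evidentiality hearsay am- → amshaeboshozdi.
Apply vowel deletion: amshaeboshozdi → amsheboshozdi.
Nasal assimilation: no change.
So the correct form is amsheboshozdi, option (B).
(C) amshingboshozdi is wrong: it uses active instead of passive for voice.
(D) ameshaboshozdi is wrong: it has the affixes in the wrong order.
(A) amshaeboshozdi is wrong: it fails to apply the sound rule(s).

B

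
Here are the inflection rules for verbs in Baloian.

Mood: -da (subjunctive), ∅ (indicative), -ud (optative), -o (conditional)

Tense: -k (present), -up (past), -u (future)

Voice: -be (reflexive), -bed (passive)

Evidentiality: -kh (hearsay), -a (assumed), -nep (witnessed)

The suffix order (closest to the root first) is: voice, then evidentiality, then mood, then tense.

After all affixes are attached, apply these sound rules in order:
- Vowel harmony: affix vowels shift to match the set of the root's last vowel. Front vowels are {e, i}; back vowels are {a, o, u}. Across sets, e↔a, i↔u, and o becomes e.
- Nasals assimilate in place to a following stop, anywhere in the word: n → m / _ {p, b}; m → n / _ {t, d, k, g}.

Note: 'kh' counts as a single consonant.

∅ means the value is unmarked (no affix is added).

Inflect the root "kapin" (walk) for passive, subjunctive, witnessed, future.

kapimbednepdei

Attach voice passive -bed → kapinbed.
Attach evidentiality witnessed -nep → kapinbednep.
Attach mood subjunctive -da → kapinbednepda.
Attach tense future -u → kapinbednepdau.
Apply vowel harmony: kapinbednepdau → kapinbednepdei.
Apply nasal assimilation: kapinbednepdei → kapimbednepdei.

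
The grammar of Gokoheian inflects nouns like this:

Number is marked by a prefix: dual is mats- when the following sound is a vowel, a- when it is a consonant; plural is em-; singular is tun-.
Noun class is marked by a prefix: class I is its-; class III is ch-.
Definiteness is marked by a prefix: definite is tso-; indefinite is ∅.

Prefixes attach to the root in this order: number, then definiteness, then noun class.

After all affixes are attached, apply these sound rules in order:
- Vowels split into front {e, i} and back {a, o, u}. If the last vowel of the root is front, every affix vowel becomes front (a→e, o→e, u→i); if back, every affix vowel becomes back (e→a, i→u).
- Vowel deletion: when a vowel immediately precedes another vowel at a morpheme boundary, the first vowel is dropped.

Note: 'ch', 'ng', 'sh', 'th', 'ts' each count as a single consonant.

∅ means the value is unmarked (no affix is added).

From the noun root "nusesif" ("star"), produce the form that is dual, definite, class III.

chtsenusesif

Attach number dual a- (before consonant 'n') → anusesif.
Attach definiteness definite tso- → tsoanusesif.
Attach noun class class III ch- → chtsoanusesif.
Apply vowel harmony: chtsoanusesif → chtseenusesif.
Apply vowel deletion: chtseenusesif → chtsenusesif.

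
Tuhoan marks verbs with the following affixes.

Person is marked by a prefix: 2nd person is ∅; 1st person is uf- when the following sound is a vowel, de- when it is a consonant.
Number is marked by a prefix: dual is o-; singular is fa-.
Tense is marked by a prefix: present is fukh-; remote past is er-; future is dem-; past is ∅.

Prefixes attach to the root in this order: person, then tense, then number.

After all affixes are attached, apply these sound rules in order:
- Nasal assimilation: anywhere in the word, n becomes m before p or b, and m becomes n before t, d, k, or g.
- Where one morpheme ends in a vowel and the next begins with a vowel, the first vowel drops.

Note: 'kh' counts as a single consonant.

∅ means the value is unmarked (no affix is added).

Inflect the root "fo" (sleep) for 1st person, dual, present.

Attach person 1st person de- (before consonant 'f') → defo.
Attach tense present fukh- → fukhdefo.
Attach number dual o- → ofukhdefo.
Nasal assimilation: no change.
Vowel deletion: no change.

ofukhdefo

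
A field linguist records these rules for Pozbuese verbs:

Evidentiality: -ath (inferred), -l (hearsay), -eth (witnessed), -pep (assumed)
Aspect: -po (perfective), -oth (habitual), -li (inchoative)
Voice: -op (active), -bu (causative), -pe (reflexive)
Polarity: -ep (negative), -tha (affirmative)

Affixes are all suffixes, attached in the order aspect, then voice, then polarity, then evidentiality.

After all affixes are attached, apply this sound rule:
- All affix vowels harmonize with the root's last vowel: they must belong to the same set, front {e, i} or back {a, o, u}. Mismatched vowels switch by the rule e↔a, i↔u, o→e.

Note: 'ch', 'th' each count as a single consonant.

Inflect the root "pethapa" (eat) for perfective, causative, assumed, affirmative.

Attach aspect perfective -po → pethapapo.
Attach voice causative -bu → pethapapobu.
Attach polarity affirmative -tha → pethapapobutha.
Attach evidentiality assumed -pep → pethapapobuthapep.
Apply vowel harmony: pethapapobuthapep → pethapapobuthapap.

pethapapobuthapap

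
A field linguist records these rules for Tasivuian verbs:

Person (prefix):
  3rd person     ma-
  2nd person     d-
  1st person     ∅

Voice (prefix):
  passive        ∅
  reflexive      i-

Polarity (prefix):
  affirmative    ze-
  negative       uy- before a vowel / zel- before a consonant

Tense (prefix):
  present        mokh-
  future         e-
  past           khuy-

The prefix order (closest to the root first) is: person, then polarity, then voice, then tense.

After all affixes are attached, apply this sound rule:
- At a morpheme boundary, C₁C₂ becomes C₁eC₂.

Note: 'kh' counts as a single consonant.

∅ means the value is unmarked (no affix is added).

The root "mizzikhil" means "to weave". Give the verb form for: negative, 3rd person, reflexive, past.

khuyizelemamizzikhil

Attach person 3rd person ma- → mamizzikhil.
Attach polarity negative zel- (before consonant 'm') → zelmamizzikhil.
Attach voice reflexive i- → izelmamizzikhil.
Attach tense past khuy- → khuyizelmamizzikhil.
Apply epenthesis: khuyizelmamizzikhil → khuyizelemamizzikhil.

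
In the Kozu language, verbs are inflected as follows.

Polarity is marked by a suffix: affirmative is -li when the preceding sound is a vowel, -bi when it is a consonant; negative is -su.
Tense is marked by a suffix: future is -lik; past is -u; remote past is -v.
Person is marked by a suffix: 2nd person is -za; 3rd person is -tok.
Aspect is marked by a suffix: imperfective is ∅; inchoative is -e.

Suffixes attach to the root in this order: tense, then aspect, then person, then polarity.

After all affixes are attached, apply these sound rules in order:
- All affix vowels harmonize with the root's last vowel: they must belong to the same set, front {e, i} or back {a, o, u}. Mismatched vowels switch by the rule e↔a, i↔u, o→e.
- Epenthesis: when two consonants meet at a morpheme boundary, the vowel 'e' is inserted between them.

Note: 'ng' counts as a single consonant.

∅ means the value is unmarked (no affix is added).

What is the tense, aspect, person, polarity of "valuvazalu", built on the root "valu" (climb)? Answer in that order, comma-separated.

Segment: valu-v-e-za-li.
tense: -v → remote past.
aspect: -e → inchoative.
person: -za → 2nd person.
polarity: -li/bi → affirmative.

remote past, inchoative, 2nd person, affirmative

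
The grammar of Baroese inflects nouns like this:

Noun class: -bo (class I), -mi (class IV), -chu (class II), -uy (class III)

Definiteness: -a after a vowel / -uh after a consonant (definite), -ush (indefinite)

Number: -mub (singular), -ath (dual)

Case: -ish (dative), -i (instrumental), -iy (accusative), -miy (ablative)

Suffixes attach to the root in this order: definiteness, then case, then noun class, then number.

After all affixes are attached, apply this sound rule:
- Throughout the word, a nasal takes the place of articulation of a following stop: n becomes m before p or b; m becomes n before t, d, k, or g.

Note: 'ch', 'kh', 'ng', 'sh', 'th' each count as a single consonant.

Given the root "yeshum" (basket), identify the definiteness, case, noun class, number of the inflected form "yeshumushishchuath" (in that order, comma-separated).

indefinite, dative, class II, dual

Segment: yeshum-ush-ish-chu-ath.
definiteness: -ush → indefinite.
case: -ish → dative.
noun class: -chu → class II.
number: -ath → dual.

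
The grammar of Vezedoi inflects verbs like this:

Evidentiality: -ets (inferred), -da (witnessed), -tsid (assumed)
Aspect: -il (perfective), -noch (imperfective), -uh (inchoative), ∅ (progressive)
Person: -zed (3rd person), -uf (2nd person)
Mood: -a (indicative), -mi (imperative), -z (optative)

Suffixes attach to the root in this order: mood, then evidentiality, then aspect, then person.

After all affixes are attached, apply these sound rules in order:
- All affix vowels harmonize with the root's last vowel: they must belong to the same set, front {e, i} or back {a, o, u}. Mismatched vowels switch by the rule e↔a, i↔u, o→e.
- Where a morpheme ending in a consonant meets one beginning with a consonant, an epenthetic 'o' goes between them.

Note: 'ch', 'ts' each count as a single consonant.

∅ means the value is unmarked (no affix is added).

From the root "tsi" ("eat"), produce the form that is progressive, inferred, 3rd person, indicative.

Attach mood indicative -a → tsia.
Attach evidentiality inferred -ets → tsiaets.
aspect = progressive: zero marking, form stays tsiaets.
Attach person 3rd person -zed → tsiaetszed.
Apply vowel harmony: tsiaetszed → tsieetszed.
Apply epenthesis: tsieetszed → tsieetsozed.

tsieetsozed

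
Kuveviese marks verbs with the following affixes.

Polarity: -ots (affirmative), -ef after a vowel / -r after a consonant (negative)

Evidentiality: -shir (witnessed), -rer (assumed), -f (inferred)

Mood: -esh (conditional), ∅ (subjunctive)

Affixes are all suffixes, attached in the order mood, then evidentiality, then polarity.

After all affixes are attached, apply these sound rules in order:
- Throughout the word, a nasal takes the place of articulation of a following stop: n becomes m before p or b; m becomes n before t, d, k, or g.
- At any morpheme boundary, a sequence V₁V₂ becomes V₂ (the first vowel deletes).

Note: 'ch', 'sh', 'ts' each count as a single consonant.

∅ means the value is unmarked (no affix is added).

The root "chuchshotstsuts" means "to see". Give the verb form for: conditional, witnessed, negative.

chuchshotstsutseshshirr

Attach mood conditional -esh → chuchshotstsutsesh.
Attach evidentiality witnessed -shir → chuchshotstsutseshshir.
Attach polarity negative -r (after consonant 'r') → chuchshotstsutseshshirr.
Nasal assimilation: no change.
Vowel deletion: no change.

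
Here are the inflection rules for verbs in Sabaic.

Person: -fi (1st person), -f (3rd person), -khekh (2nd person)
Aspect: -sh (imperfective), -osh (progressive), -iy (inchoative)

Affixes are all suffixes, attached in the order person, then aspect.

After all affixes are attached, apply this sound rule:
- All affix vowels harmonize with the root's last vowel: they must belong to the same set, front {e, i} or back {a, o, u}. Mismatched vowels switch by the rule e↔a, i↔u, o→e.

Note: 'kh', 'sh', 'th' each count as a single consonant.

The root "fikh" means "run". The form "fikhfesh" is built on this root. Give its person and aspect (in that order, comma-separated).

Segment: fikh-f-osh.
person: -f → 3rd person.
aspect: -osh → progressive.

3rd person, progressive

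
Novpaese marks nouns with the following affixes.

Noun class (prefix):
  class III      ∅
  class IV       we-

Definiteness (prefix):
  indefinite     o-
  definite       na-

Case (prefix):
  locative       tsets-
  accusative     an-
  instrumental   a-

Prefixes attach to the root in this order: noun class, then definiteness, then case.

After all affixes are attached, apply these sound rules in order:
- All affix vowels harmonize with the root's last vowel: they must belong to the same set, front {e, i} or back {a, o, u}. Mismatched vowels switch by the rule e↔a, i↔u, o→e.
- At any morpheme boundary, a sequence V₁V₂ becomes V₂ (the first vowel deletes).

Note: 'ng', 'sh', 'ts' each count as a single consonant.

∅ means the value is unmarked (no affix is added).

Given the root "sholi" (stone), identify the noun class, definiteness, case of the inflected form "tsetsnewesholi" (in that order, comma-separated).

Segment: tsets-na-we-sholi.
noun class: we- → class IV.
definiteness: na- → definite.
case: tsets- → locative.

class IV, definite, locative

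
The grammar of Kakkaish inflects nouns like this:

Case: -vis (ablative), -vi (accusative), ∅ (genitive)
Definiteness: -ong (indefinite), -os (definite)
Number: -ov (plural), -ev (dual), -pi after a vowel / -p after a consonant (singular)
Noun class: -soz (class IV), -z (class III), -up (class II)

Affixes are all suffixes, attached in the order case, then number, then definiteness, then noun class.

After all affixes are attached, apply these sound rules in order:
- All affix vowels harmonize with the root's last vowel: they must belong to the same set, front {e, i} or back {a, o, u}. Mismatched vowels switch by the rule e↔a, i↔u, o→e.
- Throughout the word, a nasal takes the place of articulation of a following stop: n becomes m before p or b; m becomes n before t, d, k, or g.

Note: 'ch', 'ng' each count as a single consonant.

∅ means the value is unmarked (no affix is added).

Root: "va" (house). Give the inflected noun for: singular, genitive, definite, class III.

case = genitive: zero marking, form stays va.
Attach number singular -pi (after vowel 'a') → vapi.
Attach definiteness definite -os → vapios.
Attach noun class class III -z → vapiosz.
Apply vowel harmony: vapiosz → vapuosz.
Nasal assimilation: no change.

vapuosz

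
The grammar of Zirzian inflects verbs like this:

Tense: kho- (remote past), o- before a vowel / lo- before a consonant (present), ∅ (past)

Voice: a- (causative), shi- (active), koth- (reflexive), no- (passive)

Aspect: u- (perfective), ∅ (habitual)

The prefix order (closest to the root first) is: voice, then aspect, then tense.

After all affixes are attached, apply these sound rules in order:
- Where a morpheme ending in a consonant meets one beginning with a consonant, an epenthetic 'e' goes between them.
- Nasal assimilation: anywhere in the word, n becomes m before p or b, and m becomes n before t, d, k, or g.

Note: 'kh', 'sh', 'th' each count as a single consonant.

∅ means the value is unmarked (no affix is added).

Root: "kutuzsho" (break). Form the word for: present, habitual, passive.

lonokutuzsho

Attach voice passive no- → nokutuzsho.
aspect = habitual: zero marking, form stays nokutuzsho.
Attach tense present lo- (before consonant 'n') → lonokutuzsho.
Epenthesis: no change.
Nasal assimilation: no change.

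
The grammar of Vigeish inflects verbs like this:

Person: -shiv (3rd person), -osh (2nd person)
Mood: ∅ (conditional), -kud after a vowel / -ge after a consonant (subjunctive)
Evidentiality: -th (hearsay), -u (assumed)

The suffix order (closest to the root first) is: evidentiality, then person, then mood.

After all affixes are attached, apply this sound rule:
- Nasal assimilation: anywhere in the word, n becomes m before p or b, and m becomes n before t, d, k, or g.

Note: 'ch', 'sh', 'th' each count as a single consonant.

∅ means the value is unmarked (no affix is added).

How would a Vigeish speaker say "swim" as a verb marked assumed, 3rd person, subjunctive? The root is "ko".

Attach evidentiality assumed -u → kou.
Attach person 3rd person -shiv → koushiv.
Attach mood subjunctive -ge (after consonant 'v') → koushivge.
Nasal assimilation: no change.

koushivge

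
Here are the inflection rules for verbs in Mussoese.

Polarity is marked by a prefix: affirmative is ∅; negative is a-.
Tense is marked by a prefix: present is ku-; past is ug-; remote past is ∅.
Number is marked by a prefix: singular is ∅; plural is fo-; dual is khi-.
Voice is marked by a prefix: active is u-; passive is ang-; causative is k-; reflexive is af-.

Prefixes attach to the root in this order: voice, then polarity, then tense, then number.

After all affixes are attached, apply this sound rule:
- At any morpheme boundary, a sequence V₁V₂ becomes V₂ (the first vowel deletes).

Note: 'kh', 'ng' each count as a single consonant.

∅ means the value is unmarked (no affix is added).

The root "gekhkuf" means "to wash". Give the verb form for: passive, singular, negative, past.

uganggekhkuf

Attach voice passive ang- → anggekhkuf.
Attach polarity negative a- → aanggekhkuf.
Attach tense past ug- → ugaanggekhkuf.
number = singular: zero marking, form stays ugaanggekhkuf.
Apply vowel deletion: ugaanggekhkuf → uganggekhkuf.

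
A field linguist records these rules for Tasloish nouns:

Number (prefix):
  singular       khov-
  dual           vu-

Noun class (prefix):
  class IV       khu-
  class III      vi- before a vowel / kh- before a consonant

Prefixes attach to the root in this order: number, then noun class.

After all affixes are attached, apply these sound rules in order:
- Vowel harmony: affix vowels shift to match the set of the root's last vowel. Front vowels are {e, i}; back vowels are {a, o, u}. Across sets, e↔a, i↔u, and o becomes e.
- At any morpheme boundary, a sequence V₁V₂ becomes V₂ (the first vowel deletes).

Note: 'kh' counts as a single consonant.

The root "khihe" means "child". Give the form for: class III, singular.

Attach number singular khov- → khovkhihe.
Attach noun class class III kh- (before consonant 'kh') → khkhovkhihe.
Apply vowel harmony: khkhovkhihe → khkhevkhihe.
Vowel deletion: no change.

khkhevkhihe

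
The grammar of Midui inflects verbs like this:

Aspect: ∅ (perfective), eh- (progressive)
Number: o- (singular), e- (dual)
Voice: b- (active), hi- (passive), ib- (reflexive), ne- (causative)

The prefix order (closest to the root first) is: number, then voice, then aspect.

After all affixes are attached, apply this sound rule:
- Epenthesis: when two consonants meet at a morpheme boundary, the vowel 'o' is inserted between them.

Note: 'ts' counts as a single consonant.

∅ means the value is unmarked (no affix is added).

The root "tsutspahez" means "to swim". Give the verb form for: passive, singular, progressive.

ehohiotsutspahez

Attach number singular o- → otsutspahez.
Attach voice passive hi- → hiotsutspahez.
Attach aspect progressive eh- → ehhiotsutspahez.
Apply epenthesis: ehhiotsutspahez → ehohiotsutspahez.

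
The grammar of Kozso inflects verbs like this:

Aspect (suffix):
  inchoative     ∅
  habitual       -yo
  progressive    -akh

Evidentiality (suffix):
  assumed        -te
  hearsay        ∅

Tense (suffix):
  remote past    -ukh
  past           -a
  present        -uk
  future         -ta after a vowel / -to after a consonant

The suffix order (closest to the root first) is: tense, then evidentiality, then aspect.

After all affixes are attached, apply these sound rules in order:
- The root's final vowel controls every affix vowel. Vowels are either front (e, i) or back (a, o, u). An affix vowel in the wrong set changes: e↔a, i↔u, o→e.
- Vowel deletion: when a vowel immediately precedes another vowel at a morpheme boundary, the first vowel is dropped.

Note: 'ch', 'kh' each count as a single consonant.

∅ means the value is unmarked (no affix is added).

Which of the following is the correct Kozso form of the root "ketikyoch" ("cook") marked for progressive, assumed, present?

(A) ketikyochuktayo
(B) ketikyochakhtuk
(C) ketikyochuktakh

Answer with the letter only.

Attach tense present -uk → ketikyochuk.
Attach evidentiality assumed -te → ketikyochukte.
Attach aspect progressive -akh → ketikyochukteakh.
Apply vowel harmony: ketikyochukteakh → ketikyochuktaakh.
Apply vowel deletion: ketikyochuktaakh → ketikyochuktakh.
So the correct form is ketikyochuktakh, option (C).
(B) ketikyochakhtuk is wrong: it has the affixes in the wrong order.
(A) ketikyochuktayo is wrong: it uses habitual instead of progressive for aspect.

C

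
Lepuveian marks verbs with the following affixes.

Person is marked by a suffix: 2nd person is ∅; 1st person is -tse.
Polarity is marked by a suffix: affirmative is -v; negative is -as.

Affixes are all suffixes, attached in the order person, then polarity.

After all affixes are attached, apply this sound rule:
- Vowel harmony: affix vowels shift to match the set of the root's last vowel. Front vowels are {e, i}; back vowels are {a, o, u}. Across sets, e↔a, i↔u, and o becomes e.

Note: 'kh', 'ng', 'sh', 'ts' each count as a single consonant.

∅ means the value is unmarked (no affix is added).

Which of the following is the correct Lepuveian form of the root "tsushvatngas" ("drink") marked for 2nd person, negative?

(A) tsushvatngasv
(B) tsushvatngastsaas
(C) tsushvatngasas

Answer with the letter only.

person = 2nd person: zero marking, form stays tsushvatngas.
Attach polarity negative -as → tsushvatngasas.
Vowel harmony: no change.
So the correct form is tsushvatngasas, option (C).
(B) tsushvatngastsaas is wrong: it uses 1st person instead of 2nd person for person.
(A) tsushvatngasv is wrong: it uses affirmative instead of negative for polarity.

C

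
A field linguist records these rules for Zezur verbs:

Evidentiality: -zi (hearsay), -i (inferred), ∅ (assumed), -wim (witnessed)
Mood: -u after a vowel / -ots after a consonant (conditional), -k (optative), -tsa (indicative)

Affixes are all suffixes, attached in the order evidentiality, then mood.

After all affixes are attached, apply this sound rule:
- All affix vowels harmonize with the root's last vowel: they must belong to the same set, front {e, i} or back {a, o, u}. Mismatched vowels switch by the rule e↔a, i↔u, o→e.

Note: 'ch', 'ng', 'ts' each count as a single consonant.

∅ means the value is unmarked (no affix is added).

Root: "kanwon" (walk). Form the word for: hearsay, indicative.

kanwonzutsa

Attach evidentiality hearsay -zi → kanwonzi.
Attach mood indicative -tsa → kanwonzitsa.
Apply vowel harmony: kanwonzitsa → kanwonzutsa.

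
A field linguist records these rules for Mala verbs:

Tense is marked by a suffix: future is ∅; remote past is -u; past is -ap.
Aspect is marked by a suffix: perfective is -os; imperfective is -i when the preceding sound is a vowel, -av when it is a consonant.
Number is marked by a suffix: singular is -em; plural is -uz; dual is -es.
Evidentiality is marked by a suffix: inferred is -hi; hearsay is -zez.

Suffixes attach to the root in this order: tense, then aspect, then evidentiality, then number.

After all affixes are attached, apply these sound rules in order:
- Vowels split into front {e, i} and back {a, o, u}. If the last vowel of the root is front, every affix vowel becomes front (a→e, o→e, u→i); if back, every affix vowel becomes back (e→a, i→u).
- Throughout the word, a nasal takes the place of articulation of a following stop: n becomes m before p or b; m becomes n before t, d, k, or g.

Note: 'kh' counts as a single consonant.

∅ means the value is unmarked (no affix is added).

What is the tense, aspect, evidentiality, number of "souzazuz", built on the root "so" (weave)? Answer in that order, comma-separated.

future, imperfective, hearsay, plural

Segment: so-i-zez-uz.
tense: ∅ → future.
aspect: -i/av → imperfective.
evidentiality: -zez → hearsay.
number: -uz → plural.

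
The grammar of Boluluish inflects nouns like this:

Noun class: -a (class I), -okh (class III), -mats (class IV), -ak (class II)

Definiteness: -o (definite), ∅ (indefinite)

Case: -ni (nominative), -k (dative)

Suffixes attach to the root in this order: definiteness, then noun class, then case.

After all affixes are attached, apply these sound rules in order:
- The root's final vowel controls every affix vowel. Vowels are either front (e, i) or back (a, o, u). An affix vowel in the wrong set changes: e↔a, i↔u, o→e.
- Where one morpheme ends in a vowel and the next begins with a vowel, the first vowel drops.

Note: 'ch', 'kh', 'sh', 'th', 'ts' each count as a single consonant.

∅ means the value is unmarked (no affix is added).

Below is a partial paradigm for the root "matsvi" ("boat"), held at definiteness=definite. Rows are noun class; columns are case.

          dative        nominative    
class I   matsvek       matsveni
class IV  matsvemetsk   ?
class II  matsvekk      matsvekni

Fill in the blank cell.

matsvemetsni

Attach definiteness definite -o → matsvio.
Attach noun class class IV -mats → matsviomats.
Attach case nominative -ni → matsviomatsni.
Apply vowel harmony: matsviomatsni → matsviemetsni.
Apply vowel deletion: matsviemetsni → matsvemetsni.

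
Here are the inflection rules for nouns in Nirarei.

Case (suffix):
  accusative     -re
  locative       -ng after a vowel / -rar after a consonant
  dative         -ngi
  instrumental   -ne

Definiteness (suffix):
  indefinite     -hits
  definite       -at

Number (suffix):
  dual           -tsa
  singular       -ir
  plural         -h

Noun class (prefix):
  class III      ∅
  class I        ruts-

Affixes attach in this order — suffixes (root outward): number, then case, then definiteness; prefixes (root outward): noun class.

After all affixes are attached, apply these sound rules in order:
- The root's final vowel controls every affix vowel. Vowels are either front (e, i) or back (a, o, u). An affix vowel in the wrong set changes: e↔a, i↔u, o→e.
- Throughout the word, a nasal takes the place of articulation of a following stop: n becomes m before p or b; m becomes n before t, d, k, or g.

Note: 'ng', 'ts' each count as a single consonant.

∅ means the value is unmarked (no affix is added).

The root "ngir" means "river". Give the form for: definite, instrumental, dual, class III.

ngirtseneet

Attach number dual -tsa → ngirtsa.
noun class = class III: zero marking, form stays ngirtsa.
Attach case instrumental -ne → ngirtsane.
Attach definiteness definite -at → ngirtsaneat.
Apply vowel harmony: ngirtsaneat → ngirtseneet.
Nasal assimilation: no change.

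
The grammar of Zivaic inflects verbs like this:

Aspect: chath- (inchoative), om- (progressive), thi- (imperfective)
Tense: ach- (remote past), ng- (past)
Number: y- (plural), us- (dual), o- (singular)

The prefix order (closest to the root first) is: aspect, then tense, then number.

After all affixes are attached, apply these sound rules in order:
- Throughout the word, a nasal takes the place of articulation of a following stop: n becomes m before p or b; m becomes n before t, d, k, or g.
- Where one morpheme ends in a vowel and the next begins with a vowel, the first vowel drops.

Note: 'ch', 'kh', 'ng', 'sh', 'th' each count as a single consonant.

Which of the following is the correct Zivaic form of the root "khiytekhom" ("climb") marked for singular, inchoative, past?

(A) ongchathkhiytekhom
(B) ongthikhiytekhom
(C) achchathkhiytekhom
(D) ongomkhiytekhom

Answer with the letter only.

A

Attach aspect inchoative chath- → chathkhiytekhom.
Attach tense past ng- → ngchathkhiytekhom.
Attach number singular o- → ongchathkhiytekhom.
Nasal assimilation: no change.
Vowel deletion: no change.
So the correct form is ongchathkhiytekhom, option (A).
(B) ongthikhiytekhom is wrong: it uses imperfective instead of inchoative for aspect.
(C) achchathkhiytekhom is wrong: it uses remote past instead of past for tense.
(D) ongomkhiytekhom is wrong: it uses progressive instead of inchoative for aspect.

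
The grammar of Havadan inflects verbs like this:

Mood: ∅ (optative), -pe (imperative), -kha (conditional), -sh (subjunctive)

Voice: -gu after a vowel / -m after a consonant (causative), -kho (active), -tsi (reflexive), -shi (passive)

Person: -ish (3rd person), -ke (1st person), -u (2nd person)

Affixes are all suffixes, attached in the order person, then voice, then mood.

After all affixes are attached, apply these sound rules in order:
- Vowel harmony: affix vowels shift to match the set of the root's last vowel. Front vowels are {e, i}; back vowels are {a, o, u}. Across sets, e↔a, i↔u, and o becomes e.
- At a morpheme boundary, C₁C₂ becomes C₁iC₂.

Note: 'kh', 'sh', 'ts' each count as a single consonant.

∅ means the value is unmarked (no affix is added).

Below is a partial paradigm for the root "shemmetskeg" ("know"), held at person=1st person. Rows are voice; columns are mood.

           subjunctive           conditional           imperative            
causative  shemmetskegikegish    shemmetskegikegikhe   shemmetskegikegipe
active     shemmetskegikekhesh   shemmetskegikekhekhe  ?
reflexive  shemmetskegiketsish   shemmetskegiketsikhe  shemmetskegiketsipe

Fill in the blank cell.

Attach person 1st person -ke → shemmetskegke.
Attach voice active -kho → shemmetskegkekho.
Attach mood imperative -pe → shemmetskegkekhope.
Apply vowel harmony: shemmetskegkekhope → shemmetskegkekhepe.
Apply epenthesis: shemmetskegkekhepe → shemmetskegikekhepe.

shemmetskegikekhepe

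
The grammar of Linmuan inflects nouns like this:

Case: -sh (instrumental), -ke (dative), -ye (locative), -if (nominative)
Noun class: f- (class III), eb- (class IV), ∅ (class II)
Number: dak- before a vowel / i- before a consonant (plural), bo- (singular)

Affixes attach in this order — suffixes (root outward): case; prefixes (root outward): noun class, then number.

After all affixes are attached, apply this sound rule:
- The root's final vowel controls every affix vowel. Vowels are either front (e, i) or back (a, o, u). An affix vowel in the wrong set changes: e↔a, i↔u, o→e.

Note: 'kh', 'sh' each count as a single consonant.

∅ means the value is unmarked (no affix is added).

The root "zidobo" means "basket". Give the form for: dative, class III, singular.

bofzidoboka

Attach noun class class III f- → fzidobo.
Attach case dative -ke → fzidoboke.
Attach number singular bo- → bofzidoboke.
Apply vowel harmony: bofzidoboke → bofzidoboka.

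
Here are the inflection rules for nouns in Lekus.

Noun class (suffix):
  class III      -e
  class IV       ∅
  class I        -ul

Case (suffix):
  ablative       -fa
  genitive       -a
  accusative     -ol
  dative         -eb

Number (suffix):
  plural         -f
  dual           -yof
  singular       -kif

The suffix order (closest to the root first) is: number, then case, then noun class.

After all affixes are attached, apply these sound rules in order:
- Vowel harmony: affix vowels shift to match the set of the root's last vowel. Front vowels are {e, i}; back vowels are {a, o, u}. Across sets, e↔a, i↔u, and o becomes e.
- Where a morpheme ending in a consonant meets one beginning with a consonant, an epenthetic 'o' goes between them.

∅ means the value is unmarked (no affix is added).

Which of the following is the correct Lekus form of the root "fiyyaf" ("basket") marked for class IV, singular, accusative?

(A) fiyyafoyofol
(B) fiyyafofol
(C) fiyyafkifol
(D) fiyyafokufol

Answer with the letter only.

D

Attach number singular -kif → fiyyafkif.
Attach case accusative -ol → fiyyafkifol.
noun class = class IV: zero marking, form stays fiyyafkifol.
Apply vowel harmony: fiyyafkifol → fiyyafkufol.
Apply epenthesis: fiyyafkufol → fiyyafokufol.
So the correct form is fiyyafokufol, option (D).
(B) fiyyafofol is wrong: it uses plural instead of singular for number.
(A) fiyyafoyofol is wrong: it uses dual instead of singular for number.
(C) fiyyafkifol is wrong: it fails to apply the sound rule(s).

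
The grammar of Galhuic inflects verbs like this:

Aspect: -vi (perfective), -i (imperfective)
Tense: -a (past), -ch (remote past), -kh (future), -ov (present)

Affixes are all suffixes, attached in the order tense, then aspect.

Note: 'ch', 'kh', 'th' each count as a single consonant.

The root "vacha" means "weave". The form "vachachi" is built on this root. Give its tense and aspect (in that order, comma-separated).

remote past, imperfective

Segment: vacha-ch-i.
tense: -ch → remote past.
aspect: -i → imperfective.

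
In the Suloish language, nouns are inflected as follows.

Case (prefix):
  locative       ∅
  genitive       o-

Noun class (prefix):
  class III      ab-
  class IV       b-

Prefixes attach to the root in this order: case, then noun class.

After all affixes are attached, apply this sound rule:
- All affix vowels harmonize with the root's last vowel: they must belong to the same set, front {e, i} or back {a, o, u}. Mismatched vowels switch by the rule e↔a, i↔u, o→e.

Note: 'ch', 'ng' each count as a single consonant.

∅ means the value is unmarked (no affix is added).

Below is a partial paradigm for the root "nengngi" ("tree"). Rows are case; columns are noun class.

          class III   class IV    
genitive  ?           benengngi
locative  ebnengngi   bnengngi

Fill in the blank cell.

ebenengngi

Attach case genitive o- → onengngi.
Attach noun class class III ab- → abonengngi.
Apply vowel harmony: abonengngi → ebenengngi.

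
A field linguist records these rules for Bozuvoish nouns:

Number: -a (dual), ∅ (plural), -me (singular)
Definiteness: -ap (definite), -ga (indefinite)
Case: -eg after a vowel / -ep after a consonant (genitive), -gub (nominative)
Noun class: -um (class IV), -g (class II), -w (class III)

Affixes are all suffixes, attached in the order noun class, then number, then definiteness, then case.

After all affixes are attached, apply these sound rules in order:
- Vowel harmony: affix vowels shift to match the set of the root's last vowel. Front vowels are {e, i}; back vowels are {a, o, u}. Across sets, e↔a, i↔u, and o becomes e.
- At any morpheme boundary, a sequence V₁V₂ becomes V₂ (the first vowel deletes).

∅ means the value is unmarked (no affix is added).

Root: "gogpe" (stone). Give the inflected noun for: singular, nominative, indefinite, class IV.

gogpimmegegib

Attach noun class class IV -um → gogpeum.
Attach number singular -me → gogpeumme.
Attach definiteness indefinite -ga → gogpeummega.
Attach case nominative -gub → gogpeummegagub.
Apply vowel harmony: gogpeummegagub → gogpeimmegegib.
Apply vowel deletion: gogpeimmegegib → gogpimmegegib.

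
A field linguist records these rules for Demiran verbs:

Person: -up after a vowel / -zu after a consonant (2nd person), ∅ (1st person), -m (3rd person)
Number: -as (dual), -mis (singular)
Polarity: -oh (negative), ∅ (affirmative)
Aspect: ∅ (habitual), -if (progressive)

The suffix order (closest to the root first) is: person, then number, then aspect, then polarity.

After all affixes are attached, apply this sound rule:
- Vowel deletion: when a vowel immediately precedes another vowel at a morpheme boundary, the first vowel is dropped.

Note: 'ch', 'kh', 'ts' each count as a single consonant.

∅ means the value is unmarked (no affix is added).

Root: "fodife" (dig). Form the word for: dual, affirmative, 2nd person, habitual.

Attach person 2nd person -up (after vowel 'e') → fodifeup.
Attach number dual -as → fodifeupas.
aspect = habitual: zero marking, form stays fodifeupas.
polarity = affirmative: zero marking, form stays fodifeupas.
Apply vowel deletion: fodifeupas → fodifupas.

fodifupas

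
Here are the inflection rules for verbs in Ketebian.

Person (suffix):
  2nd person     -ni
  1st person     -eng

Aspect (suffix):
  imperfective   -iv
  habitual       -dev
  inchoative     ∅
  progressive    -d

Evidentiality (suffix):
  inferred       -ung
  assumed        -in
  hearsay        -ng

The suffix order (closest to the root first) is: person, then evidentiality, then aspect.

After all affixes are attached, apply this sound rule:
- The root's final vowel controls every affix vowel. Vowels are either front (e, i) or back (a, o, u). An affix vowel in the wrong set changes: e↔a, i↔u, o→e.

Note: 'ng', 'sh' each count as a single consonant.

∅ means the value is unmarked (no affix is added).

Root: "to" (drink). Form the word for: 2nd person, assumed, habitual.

Attach person 2nd person -ni → toni.
Attach evidentiality assumed -in → toniin.
Attach aspect habitual -dev → toniindev.
Apply vowel harmony: toniindev → tonuundav.

tonuundav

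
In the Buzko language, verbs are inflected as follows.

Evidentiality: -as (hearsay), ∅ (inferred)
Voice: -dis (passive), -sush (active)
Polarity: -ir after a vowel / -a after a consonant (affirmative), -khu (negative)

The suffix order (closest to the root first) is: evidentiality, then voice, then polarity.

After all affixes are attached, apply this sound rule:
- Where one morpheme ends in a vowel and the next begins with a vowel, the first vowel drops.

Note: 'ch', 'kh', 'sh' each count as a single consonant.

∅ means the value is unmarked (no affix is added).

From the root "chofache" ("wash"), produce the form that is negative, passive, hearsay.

chofachasdiskhu

Attach evidentiality hearsay -as → chofacheas.
Attach voice passive -dis → chofacheasdis.
Attach polarity negative -khu → chofacheasdiskhu.
Apply vowel deletion: chofacheasdiskhu → chofachasdiskhu.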